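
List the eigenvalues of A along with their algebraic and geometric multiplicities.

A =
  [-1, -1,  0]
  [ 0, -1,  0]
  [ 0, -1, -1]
λ = -1: alg = 3, geom = 2

Step 1 — factor the characteristic polynomial to read off the algebraic multiplicities:
  χ_A(x) = (x + 1)^3

Step 2 — compute geometric multiplicities via the rank-nullity identity g(λ) = n − rank(A − λI):
  rank(A − (-1)·I) = 1, so dim ker(A − (-1)·I) = n − 1 = 2

Summary:
  λ = -1: algebraic multiplicity = 3, geometric multiplicity = 2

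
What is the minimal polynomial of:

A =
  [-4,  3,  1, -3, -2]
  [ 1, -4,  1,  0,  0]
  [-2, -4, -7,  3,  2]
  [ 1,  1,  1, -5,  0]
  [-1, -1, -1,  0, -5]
x^3 + 15*x^2 + 75*x + 125

The characteristic polynomial is χ_A(x) = (x + 5)^5, so the eigenvalues are known. The minimal polynomial is
  m_A(x) = Π_λ (x − λ)^{k_λ}
where k_λ is the size of the *largest* Jordan block for λ (equivalently, the smallest k with (A − λI)^k v = 0 for every generalised eigenvector v of λ).

  λ = -5: largest Jordan block has size 3, contributing (x + 5)^3

So m_A(x) = (x + 5)^3 = x^3 + 15*x^2 + 75*x + 125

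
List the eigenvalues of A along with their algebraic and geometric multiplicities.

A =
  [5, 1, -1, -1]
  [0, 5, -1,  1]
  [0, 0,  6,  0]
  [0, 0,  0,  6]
λ = 5: alg = 2, geom = 1; λ = 6: alg = 2, geom = 2

Step 1 — factor the characteristic polynomial to read off the algebraic multiplicities:
  χ_A(x) = (x - 6)^2*(x - 5)^2

Step 2 — compute geometric multiplicities via the rank-nullity identity g(λ) = n − rank(A − λI):
  rank(A − (5)·I) = 3, so dim ker(A − (5)·I) = n − 3 = 1
  rank(A − (6)·I) = 2, so dim ker(A − (6)·I) = n − 2 = 2

Summary:
  λ = 5: algebraic multiplicity = 2, geometric multiplicity = 1
  λ = 6: algebraic multiplicity = 2, geometric multiplicity = 2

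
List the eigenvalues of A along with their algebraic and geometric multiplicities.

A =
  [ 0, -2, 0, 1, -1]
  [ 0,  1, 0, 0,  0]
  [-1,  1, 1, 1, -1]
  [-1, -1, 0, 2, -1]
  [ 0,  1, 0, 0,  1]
λ = 1: alg = 5, geom = 3

Step 1 — factor the characteristic polynomial to read off the algebraic multiplicities:
  χ_A(x) = (x - 1)^5

Step 2 — compute geometric multiplicities via the rank-nullity identity g(λ) = n − rank(A − λI):
  rank(A − (1)·I) = 2, so dim ker(A − (1)·I) = n − 2 = 3

Summary:
  λ = 1: algebraic multiplicity = 5, geometric multiplicity = 3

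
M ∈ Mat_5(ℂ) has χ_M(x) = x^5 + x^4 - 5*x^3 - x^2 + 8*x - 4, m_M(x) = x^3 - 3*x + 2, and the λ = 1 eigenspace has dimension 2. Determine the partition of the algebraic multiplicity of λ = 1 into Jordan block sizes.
Block sizes for λ = 1: [2, 1]

Step 1 — from the characteristic polynomial, algebraic multiplicity of λ = 1 is 3. From dim ker(M − (1)·I) = 2, there are exactly 2 Jordan blocks for λ = 1.
Step 2 — from the minimal polynomial, the factor (x − 1)^2 tells us the largest block for λ = 1 has size 2.
Step 3 — with total size 3, 2 blocks, and largest block 2, the block sizes (in nonincreasing order) are [2, 1].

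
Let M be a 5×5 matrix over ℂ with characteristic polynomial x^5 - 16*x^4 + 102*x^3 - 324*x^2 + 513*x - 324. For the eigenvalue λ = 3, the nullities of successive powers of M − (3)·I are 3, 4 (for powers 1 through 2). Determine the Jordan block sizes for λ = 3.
Block sizes for λ = 3: [2, 1, 1]

From the dimensions of kernels of powers, the number of Jordan blocks of size at least j is d_j − d_{j−1} where d_j = dim ker(N^j) (with d_0 = 0). Computing the differences gives [3, 1].
The number of blocks of size exactly k is (#blocks of size ≥ k) − (#blocks of size ≥ k + 1), so the partition is: 2 block(s) of size 1, 1 block(s) of size 2.
In nonincreasing order the block sizes are [2, 1, 1].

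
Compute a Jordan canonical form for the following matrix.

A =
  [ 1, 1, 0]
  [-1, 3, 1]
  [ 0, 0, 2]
J_3(2)

The characteristic polynomial is
  det(x·I − A) = x^3 - 6*x^2 + 12*x - 8 = (x - 2)^3

Eigenvalues and multiplicities (the geometric multiplicity of λ is n − rank(A − λI), which equals the number of Jordan blocks for λ):
  λ = 2: algebraic multiplicity = 3, geometric multiplicity = 1

Determining the block sizes for each eigenvalue:
  λ = 2: one block (gm = 1), so the single block has size am = 3 → block sizes [3]

Assembling the blocks gives a Jordan form
J =
  [2, 1, 0]
  [0, 2, 1]
  [0, 0, 2]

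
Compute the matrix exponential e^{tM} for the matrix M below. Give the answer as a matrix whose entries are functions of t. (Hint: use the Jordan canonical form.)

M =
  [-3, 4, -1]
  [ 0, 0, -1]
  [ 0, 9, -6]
e^{tM} =
  [exp(-3*t), 3*t^2*exp(-3*t)/2 + 4*t*exp(-3*t), -t^2*exp(-3*t)/2 - t*exp(-3*t)]
  [0, 3*t*exp(-3*t) + exp(-3*t), -t*exp(-3*t)]
  [0, 9*t*exp(-3*t), -3*t*exp(-3*t) + exp(-3*t)]

Strategy: write M = P · J · P⁻¹ where J is a Jordan canonical form, so e^{tM} = P · e^{tJ} · P⁻¹, and e^{tJ} can be computed block-by-block.

M has Jordan form
J =
  [-3,  1,  0]
  [ 0, -3,  1]
  [ 0,  0, -3]
(up to reordering of blocks).

Per-block formulas:
  For a 3×3 Jordan block J_3(-3): exp(t · J_3(-3)) = e^(-3t)·(I + t·N + (t^2/2)·N^2), where N is the 3×3 nilpotent shift.

After assembling e^{tJ} and conjugating by P, we get:

e^{tM} =
  [exp(-3*t), 3*t^2*exp(-3*t)/2 + 4*t*exp(-3*t), -t^2*exp(-3*t)/2 - t*exp(-3*t)]
  [0, 3*t*exp(-3*t) + exp(-3*t), -t*exp(-3*t)]
  [0, 9*t*exp(-3*t), -3*t*exp(-3*t) + exp(-3*t)]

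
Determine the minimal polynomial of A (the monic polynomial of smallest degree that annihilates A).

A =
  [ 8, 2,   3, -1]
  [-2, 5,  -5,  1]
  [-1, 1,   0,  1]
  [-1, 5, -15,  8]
x^4 - 21*x^3 + 165*x^2 - 575*x + 750

The characteristic polynomial is χ_A(x) = (x - 6)*(x - 5)^3, so the eigenvalues are known. The minimal polynomial is
  m_A(x) = Π_λ (x − λ)^{k_λ}
where k_λ is the size of the *largest* Jordan block for λ (equivalently, the smallest k with (A − λI)^k v = 0 for every generalised eigenvector v of λ).

  λ = 5: largest Jordan block has size 3, contributing (x − 5)^3
  λ = 6: largest Jordan block has size 1, contributing (x − 6)

So m_A(x) = (x - 6)*(x - 5)^3 = x^4 - 21*x^3 + 165*x^2 - 575*x + 750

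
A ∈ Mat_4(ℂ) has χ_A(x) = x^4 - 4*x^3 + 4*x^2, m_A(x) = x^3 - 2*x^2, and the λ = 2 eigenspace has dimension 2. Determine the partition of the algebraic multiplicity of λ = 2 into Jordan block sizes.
Block sizes for λ = 2: [1, 1]

Step 1 — from the characteristic polynomial, algebraic multiplicity of λ = 2 is 2. From dim ker(A − (2)·I) = 2, there are exactly 2 Jordan blocks for λ = 2.
Step 2 — from the minimal polynomial, the factor (x − 2) tells us the largest block for λ = 2 has size 1.
Step 3 — with total size 2, 2 blocks, and largest block 1, the block sizes (in nonincreasing order) are [1, 1].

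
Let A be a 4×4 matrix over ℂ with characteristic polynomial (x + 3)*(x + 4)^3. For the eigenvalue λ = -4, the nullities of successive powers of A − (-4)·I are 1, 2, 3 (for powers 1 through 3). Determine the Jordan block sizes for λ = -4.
Block sizes for λ = -4: [3]

From the dimensions of kernels of powers, the number of Jordan blocks of size at least j is d_j − d_{j−1} where d_j = dim ker(N^j) (with d_0 = 0). Computing the differences gives [1, 1, 1].
The number of blocks of size exactly k is (#blocks of size ≥ k) − (#blocks of size ≥ k + 1), so the partition is: 1 block(s) of size 3.
In nonincreasing order the block sizes are [3].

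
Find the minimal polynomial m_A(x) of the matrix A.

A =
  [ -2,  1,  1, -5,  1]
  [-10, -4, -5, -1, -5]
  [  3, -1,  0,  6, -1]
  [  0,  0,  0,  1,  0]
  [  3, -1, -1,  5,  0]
x^4 + 6*x^3 + x^2 - 24*x + 16

The characteristic polynomial is χ_A(x) = (x - 1)^3*(x + 4)^2, so the eigenvalues are known. The minimal polynomial is
  m_A(x) = Π_λ (x − λ)^{k_λ}
where k_λ is the size of the *largest* Jordan block for λ (equivalently, the smallest k with (A − λI)^k v = 0 for every generalised eigenvector v of λ).

  λ = -4: largest Jordan block has size 2, contributing (x + 4)^2
  λ = 1: largest Jordan block has size 2, contributing (x − 1)^2

So m_A(x) = (x - 1)^2*(x + 4)^2 = x^4 + 6*x^3 + x^2 - 24*x + 16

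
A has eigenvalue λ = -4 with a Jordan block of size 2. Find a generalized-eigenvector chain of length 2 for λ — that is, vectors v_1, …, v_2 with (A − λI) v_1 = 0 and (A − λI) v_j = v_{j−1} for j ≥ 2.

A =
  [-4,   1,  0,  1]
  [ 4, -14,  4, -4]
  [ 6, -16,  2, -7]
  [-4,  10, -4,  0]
A Jordan chain for λ = -4 of length 2:
v_1 = (0, 4, 6, -4)ᵀ
v_2 = (1, 0, 0, 0)ᵀ

Let N = A − (-4)·I. We want v_2 with N^2 v_2 = 0 but N^1 v_2 ≠ 0; then v_{j-1} := N · v_j for j = 2, …, 2.

Pick v_2 = (1, 0, 0, 0)ᵀ.
Then v_1 = N · v_2 = (0, 4, 6, -4)ᵀ.

Sanity check: (A − (-4)·I) v_1 = (0, 0, 0, 0)ᵀ = 0. ✓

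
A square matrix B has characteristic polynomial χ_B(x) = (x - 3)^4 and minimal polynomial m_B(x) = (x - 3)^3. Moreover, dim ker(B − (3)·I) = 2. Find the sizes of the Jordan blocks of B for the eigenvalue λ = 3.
Block sizes for λ = 3: [3, 1]

Step 1 — from the characteristic polynomial, algebraic multiplicity of λ = 3 is 4. From dim ker(B − (3)·I) = 2, there are exactly 2 Jordan blocks for λ = 3.
Step 2 — from the minimal polynomial, the factor (x − 3)^3 tells us the largest block for λ = 3 has size 3.
Step 3 — with total size 4, 2 blocks, and largest block 3, the block sizes (in nonincreasing order) are [3, 1].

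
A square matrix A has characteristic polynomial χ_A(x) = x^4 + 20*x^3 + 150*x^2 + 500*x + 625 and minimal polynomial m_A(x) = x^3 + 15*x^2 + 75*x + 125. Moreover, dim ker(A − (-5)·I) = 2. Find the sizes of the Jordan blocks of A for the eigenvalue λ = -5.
Block sizes for λ = -5: [3, 1]

Step 1 — from the characteristic polynomial, algebraic multiplicity of λ = -5 is 4. From dim ker(A − (-5)·I) = 2, there are exactly 2 Jordan blocks for λ = -5.
Step 2 — from the minimal polynomial, the factor (x + 5)^3 tells us the largest block for λ = -5 has size 3.
Step 3 — with total size 4, 2 blocks, and largest block 3, the block sizes (in nonincreasing order) are [3, 1].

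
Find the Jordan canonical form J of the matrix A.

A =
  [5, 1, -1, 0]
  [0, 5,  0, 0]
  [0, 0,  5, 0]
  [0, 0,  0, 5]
J_2(5) ⊕ J_1(5) ⊕ J_1(5)

The characteristic polynomial is
  det(x·I − A) = x^4 - 20*x^3 + 150*x^2 - 500*x + 625 = (x - 5)^4

Eigenvalues and multiplicities (the geometric multiplicity of λ is n − rank(A − λI), which equals the number of Jordan blocks for λ):
  λ = 5: algebraic multiplicity = 4, geometric multiplicity = 3

Determining the block sizes for each eigenvalue:
  λ = 5: 3 blocks summing to 4 forces exactly one block of size 2 and the rest size 1 → block sizes [2, 1, 1]

Assembling the blocks gives a Jordan form
J =
  [5, 1, 0, 0]
  [0, 5, 0, 0]
  [0, 0, 5, 0]
  [0, 0, 0, 5]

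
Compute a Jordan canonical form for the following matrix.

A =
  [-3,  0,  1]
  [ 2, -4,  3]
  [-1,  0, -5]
J_3(-4)

The characteristic polynomial is
  det(x·I − A) = x^3 + 12*x^2 + 48*x + 64 = (x + 4)^3

Eigenvalues and multiplicities (the geometric multiplicity of λ is n − rank(A − λI), which equals the number of Jordan blocks for λ):
  λ = -4: algebraic multiplicity = 3, geometric multiplicity = 1

Determining the block sizes for each eigenvalue:
  λ = -4: one block (gm = 1), so the single block has size am = 3 → block sizes [3]

Assembling the blocks gives a Jordan form
J =
  [-4,  1,  0]
  [ 0, -4,  1]
  [ 0,  0, -4]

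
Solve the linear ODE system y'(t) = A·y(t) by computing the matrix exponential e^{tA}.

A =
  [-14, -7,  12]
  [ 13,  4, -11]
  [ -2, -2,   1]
e^{tA} =
  [3*t^2*exp(-3*t) - 11*t*exp(-3*t) + exp(-3*t), 2*t^2*exp(-3*t) - 7*t*exp(-3*t), -7*t^2*exp(-3*t)/2 + 12*t*exp(-3*t)]
  [-15*t^2*exp(-3*t) + 13*t*exp(-3*t), -10*t^2*exp(-3*t) + 7*t*exp(-3*t) + exp(-3*t), 35*t^2*exp(-3*t)/2 - 11*t*exp(-3*t)]
  [-6*t^2*exp(-3*t) - 2*t*exp(-3*t), -4*t^2*exp(-3*t) - 2*t*exp(-3*t), 7*t^2*exp(-3*t) + 4*t*exp(-3*t) + exp(-3*t)]

Strategy: write A = P · J · P⁻¹ where J is a Jordan canonical form, so e^{tA} = P · e^{tJ} · P⁻¹, and e^{tJ} can be computed block-by-block.

A has Jordan form
J =
  [-3,  1,  0]
  [ 0, -3,  1]
  [ 0,  0, -3]
(up to reordering of blocks).

Per-block formulas:
  For a 3×3 Jordan block J_3(-3): exp(t · J_3(-3)) = e^(-3t)·(I + t·N + (t^2/2)·N^2), where N is the 3×3 nilpotent shift.

After assembling e^{tJ} and conjugating by P, we get:

e^{tA} =
  [3*t^2*exp(-3*t) - 11*t*exp(-3*t) + exp(-3*t), 2*t^2*exp(-3*t) - 7*t*exp(-3*t), -7*t^2*exp(-3*t)/2 + 12*t*exp(-3*t)]
  [-15*t^2*exp(-3*t) + 13*t*exp(-3*t), -10*t^2*exp(-3*t) + 7*t*exp(-3*t) + exp(-3*t), 35*t^2*exp(-3*t)/2 - 11*t*exp(-3*t)]
  [-6*t^2*exp(-3*t) - 2*t*exp(-3*t), -4*t^2*exp(-3*t) - 2*t*exp(-3*t), 7*t^2*exp(-3*t) + 4*t*exp(-3*t) + exp(-3*t)]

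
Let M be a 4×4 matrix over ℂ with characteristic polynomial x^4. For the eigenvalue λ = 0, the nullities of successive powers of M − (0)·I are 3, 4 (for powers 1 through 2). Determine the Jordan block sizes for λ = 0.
Block sizes for λ = 0: [2, 1, 1]

From the dimensions of kernels of powers, the number of Jordan blocks of size at least j is d_j − d_{j−1} where d_j = dim ker(N^j) (with d_0 = 0). Computing the differences gives [3, 1].
The number of blocks of size exactly k is (#blocks of size ≥ k) − (#blocks of size ≥ k + 1), so the partition is: 2 block(s) of size 1, 1 block(s) of size 2.
In nonincreasing order the block sizes are [2, 1, 1].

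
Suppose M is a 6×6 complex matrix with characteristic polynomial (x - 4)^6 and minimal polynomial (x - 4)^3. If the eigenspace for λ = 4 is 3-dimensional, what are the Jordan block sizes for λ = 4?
Block sizes for λ = 4: [3, 2, 1]

Step 1 — from the characteristic polynomial, algebraic multiplicity of λ = 4 is 6. From dim ker(M − (4)·I) = 3, there are exactly 3 Jordan blocks for λ = 4.
Step 2 — from the minimal polynomial, the factor (x − 4)^3 tells us the largest block for λ = 4 has size 3.
Step 3 — with total size 6, 3 blocks, and largest block 3, the block sizes (in nonincreasing order) are [3, 2, 1].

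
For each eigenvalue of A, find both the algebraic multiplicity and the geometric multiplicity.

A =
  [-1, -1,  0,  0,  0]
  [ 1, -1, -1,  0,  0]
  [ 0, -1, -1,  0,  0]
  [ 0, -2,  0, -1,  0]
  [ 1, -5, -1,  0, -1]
λ = -1: alg = 5, geom = 3

Step 1 — factor the characteristic polynomial to read off the algebraic multiplicities:
  χ_A(x) = (x + 1)^5

Step 2 — compute geometric multiplicities via the rank-nullity identity g(λ) = n − rank(A − λI):
  rank(A − (-1)·I) = 2, so dim ker(A − (-1)·I) = n − 2 = 3

Summary:
  λ = -1: algebraic multiplicity = 5, geometric multiplicity = 3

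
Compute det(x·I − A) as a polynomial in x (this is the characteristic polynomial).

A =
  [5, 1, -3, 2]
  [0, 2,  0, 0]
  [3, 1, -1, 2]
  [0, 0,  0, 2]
x^4 - 8*x^3 + 24*x^2 - 32*x + 16

Expanding det(x·I − A) (e.g. by cofactor expansion or by noting that A is similar to its Jordan form J, which has the same characteristic polynomial as A) gives
  χ_A(x) = x^4 - 8*x^3 + 24*x^2 - 32*x + 16
which factors as (x - 2)^4. The eigenvalues (with algebraic multiplicities) are λ = 2 with multiplicity 4.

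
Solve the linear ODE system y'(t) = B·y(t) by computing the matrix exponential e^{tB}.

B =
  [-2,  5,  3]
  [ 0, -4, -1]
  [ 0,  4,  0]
e^{tB} =
  [exp(-2*t), t^2*exp(-2*t) + 5*t*exp(-2*t), t^2*exp(-2*t)/2 + 3*t*exp(-2*t)]
  [0, -2*t*exp(-2*t) + exp(-2*t), -t*exp(-2*t)]
  [0, 4*t*exp(-2*t), 2*t*exp(-2*t) + exp(-2*t)]

Strategy: write B = P · J · P⁻¹ where J is a Jordan canonical form, so e^{tB} = P · e^{tJ} · P⁻¹, and e^{tJ} can be computed block-by-block.

B has Jordan form
J =
  [-2,  1,  0]
  [ 0, -2,  1]
  [ 0,  0, -2]
(up to reordering of blocks).

Per-block formulas:
  For a 3×3 Jordan block J_3(-2): exp(t · J_3(-2)) = e^(-2t)·(I + t·N + (t^2/2)·N^2), where N is the 3×3 nilpotent shift.

After assembling e^{tJ} and conjugating by P, we get:

e^{tB} =
  [exp(-2*t), t^2*exp(-2*t) + 5*t*exp(-2*t), t^2*exp(-2*t)/2 + 3*t*exp(-2*t)]
  [0, -2*t*exp(-2*t) + exp(-2*t), -t*exp(-2*t)]
  [0, 4*t*exp(-2*t), 2*t*exp(-2*t) + exp(-2*t)]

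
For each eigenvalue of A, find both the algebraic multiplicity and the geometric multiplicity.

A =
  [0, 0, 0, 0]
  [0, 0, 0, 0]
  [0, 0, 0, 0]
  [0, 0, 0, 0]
λ = 0: alg = 4, geom = 4

Step 1 — factor the characteristic polynomial to read off the algebraic multiplicities:
  χ_A(x) = x^4

Step 2 — compute geometric multiplicities via the rank-nullity identity g(λ) = n − rank(A − λI):
  rank(A − (0)·I) = 0, so dim ker(A − (0)·I) = n − 0 = 4

Summary:
  λ = 0: algebraic multiplicity = 4, geometric multiplicity = 4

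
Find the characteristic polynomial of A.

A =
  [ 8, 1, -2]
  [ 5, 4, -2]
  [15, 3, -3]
x^3 - 9*x^2 + 27*x - 27

Expanding det(x·I − A) (e.g. by cofactor expansion or by noting that A is similar to its Jordan form J, which has the same characteristic polynomial as A) gives
  χ_A(x) = x^3 - 9*x^2 + 27*x - 27
which factors as (x - 3)^3. The eigenvalues (with algebraic multiplicities) are λ = 3 with multiplicity 3.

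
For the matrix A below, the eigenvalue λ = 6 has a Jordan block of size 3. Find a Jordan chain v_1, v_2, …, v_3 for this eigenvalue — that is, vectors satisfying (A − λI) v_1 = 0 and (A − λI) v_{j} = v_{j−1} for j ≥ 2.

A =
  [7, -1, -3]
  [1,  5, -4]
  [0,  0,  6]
A Jordan chain for λ = 6 of length 3:
v_1 = (1, 1, 0)ᵀ
v_2 = (-3, -4, 0)ᵀ
v_3 = (0, 0, 1)ᵀ

Let N = A − (6)·I. We want v_3 with N^3 v_3 = 0 but N^2 v_3 ≠ 0; then v_{j-1} := N · v_j for j = 3, …, 2.

Pick v_3 = (0, 0, 1)ᵀ.
Then v_2 = N · v_3 = (-3, -4, 0)ᵀ.
Then v_1 = N · v_2 = (1, 1, 0)ᵀ.

Sanity check: (A − (6)·I) v_1 = (0, 0, 0)ᵀ = 0. ✓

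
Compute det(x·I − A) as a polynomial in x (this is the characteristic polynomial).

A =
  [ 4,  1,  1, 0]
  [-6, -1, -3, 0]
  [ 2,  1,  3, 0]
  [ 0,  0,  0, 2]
x^4 - 8*x^3 + 24*x^2 - 32*x + 16

Expanding det(x·I − A) (e.g. by cofactor expansion or by noting that A is similar to its Jordan form J, which has the same characteristic polynomial as A) gives
  χ_A(x) = x^4 - 8*x^3 + 24*x^2 - 32*x + 16
which factors as (x - 2)^4. The eigenvalues (with algebraic multiplicities) are λ = 2 with multiplicity 4.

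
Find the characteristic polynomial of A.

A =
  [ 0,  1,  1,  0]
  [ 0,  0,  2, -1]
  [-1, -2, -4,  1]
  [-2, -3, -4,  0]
x^4 + 4*x^3 + 6*x^2 + 4*x + 1

Expanding det(x·I − A) (e.g. by cofactor expansion or by noting that A is similar to its Jordan form J, which has the same characteristic polynomial as A) gives
  χ_A(x) = x^4 + 4*x^3 + 6*x^2 + 4*x + 1
which factors as (x + 1)^4. The eigenvalues (with algebraic multiplicities) are λ = -1 with multiplicity 4.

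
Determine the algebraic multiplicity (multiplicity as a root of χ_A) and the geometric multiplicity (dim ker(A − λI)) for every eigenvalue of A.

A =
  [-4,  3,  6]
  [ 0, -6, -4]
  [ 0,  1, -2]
λ = -4: alg = 3, geom = 2

Step 1 — factor the characteristic polynomial to read off the algebraic multiplicities:
  χ_A(x) = (x + 4)^3

Step 2 — compute geometric multiplicities via the rank-nullity identity g(λ) = n − rank(A − λI):
  rank(A − (-4)·I) = 1, so dim ker(A − (-4)·I) = n − 1 = 2

Summary:
  λ = -4: algebraic multiplicity = 3, geometric multiplicity = 2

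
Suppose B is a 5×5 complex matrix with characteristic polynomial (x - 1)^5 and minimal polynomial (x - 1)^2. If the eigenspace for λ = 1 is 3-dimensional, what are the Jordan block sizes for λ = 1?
Block sizes for λ = 1: [2, 2, 1]

Step 1 — from the characteristic polynomial, algebraic multiplicity of λ = 1 is 5. From dim ker(B − (1)·I) = 3, there are exactly 3 Jordan blocks for λ = 1.
Step 2 — from the minimal polynomial, the factor (x − 1)^2 tells us the largest block for λ = 1 has size 2.
Step 3 — with total size 5, 3 blocks, and largest block 2, the block sizes (in nonincreasing order) are [2, 2, 1].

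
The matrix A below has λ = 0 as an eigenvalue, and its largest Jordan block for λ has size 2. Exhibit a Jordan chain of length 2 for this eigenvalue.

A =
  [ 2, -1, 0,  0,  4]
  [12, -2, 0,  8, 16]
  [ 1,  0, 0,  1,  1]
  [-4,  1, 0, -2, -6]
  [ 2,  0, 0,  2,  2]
A Jordan chain for λ = 0 of length 2:
v_1 = (2, 12, 1, -4, 2)ᵀ
v_2 = (1, 0, 0, 0, 0)ᵀ

Let N = A − (0)·I. We want v_2 with N^2 v_2 = 0 but N^1 v_2 ≠ 0; then v_{j-1} := N · v_j for j = 2, …, 2.

Pick v_2 = (1, 0, 0, 0, 0)ᵀ.
Then v_1 = N · v_2 = (2, 12, 1, -4, 2)ᵀ.

Sanity check: (A − (0)·I) v_1 = (0, 0, 0, 0, 0)ᵀ = 0. ✓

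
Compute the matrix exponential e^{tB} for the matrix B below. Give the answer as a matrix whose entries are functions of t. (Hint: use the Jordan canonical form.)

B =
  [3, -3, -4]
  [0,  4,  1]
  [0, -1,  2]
e^{tB} =
  [exp(3*t), t^2*exp(3*t)/2 - 3*t*exp(3*t), t^2*exp(3*t)/2 - 4*t*exp(3*t)]
  [0, t*exp(3*t) + exp(3*t), t*exp(3*t)]
  [0, -t*exp(3*t), -t*exp(3*t) + exp(3*t)]

Strategy: write B = P · J · P⁻¹ where J is a Jordan canonical form, so e^{tB} = P · e^{tJ} · P⁻¹, and e^{tJ} can be computed block-by-block.

B has Jordan form
J =
  [3, 1, 0]
  [0, 3, 1]
  [0, 0, 3]
(up to reordering of blocks).

Per-block formulas:
  For a 3×3 Jordan block J_3(3): exp(t · J_3(3)) = e^(3t)·(I + t·N + (t^2/2)·N^2), where N is the 3×3 nilpotent shift.

After assembling e^{tJ} and conjugating by P, we get:

e^{tB} =
  [exp(3*t), t^2*exp(3*t)/2 - 3*t*exp(3*t), t^2*exp(3*t)/2 - 4*t*exp(3*t)]
  [0, t*exp(3*t) + exp(3*t), t*exp(3*t)]
  [0, -t*exp(3*t), -t*exp(3*t) + exp(3*t)]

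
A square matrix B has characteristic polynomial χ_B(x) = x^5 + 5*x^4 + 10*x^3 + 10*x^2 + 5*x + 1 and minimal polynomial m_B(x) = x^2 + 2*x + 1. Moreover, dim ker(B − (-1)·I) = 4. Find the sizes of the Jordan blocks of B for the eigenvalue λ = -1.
Block sizes for λ = -1: [2, 1, 1, 1]

Step 1 — from the characteristic polynomial, algebraic multiplicity of λ = -1 is 5. From dim ker(B − (-1)·I) = 4, there are exactly 4 Jordan blocks for λ = -1.
Step 2 — from the minimal polynomial, the factor (x + 1)^2 tells us the largest block for λ = -1 has size 2.
Step 3 — with total size 5, 4 blocks, and largest block 2, the block sizes (in nonincreasing order) are [2, 1, 1, 1].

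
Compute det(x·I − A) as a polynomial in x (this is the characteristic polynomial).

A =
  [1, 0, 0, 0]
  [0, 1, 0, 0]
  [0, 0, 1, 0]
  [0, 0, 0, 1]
x^4 - 4*x^3 + 6*x^2 - 4*x + 1

Expanding det(x·I − A) (e.g. by cofactor expansion or by noting that A is similar to its Jordan form J, which has the same characteristic polynomial as A) gives
  χ_A(x) = x^4 - 4*x^3 + 6*x^2 - 4*x + 1
which factors as (x - 1)^4. The eigenvalues (with algebraic multiplicities) are λ = 1 with multiplicity 4.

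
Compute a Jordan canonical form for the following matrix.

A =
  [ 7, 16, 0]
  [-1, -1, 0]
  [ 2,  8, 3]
J_2(3) ⊕ J_1(3)

The characteristic polynomial is
  det(x·I − A) = x^3 - 9*x^2 + 27*x - 27 = (x - 3)^3

Eigenvalues and multiplicities (the geometric multiplicity of λ is n − rank(A − λI), which equals the number of Jordan blocks for λ):
  λ = 3: algebraic multiplicity = 3, geometric multiplicity = 2

Determining the block sizes for each eigenvalue:
  λ = 3: 2 blocks summing to 3 forces exactly one block of size 2 and the rest size 1 → block sizes [2, 1]

Assembling the blocks gives a Jordan form
J =
  [3, 1, 0]
  [0, 3, 0]
  [0, 0, 3]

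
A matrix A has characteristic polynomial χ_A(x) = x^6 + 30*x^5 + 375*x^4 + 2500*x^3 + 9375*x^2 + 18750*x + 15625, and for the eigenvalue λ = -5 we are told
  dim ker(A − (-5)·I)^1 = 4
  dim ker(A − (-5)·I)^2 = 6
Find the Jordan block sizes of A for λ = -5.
Block sizes for λ = -5: [2, 2, 1, 1]

From the dimensions of kernels of powers, the number of Jordan blocks of size at least j is d_j − d_{j−1} where d_j = dim ker(N^j) (with d_0 = 0). Computing the differences gives [4, 2].
The number of blocks of size exactly k is (#blocks of size ≥ k) − (#blocks of size ≥ k + 1), so the partition is: 2 block(s) of size 1, 2 block(s) of size 2.
In nonincreasing order the block sizes are [2, 2, 1, 1].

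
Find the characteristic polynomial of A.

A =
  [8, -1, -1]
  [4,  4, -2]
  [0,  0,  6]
x^3 - 18*x^2 + 108*x - 216

Expanding det(x·I − A) (e.g. by cofactor expansion or by noting that A is similar to its Jordan form J, which has the same characteristic polynomial as A) gives
  χ_A(x) = x^3 - 18*x^2 + 108*x - 216
which factors as (x - 6)^3. The eigenvalues (with algebraic multiplicities) are λ = 6 with multiplicity 3.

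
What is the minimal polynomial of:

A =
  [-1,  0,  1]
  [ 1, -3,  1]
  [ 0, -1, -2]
x^3 + 6*x^2 + 12*x + 8

The characteristic polynomial is χ_A(x) = (x + 2)^3, so the eigenvalues are known. The minimal polynomial is
  m_A(x) = Π_λ (x − λ)^{k_λ}
where k_λ is the size of the *largest* Jordan block for λ (equivalently, the smallest k with (A − λI)^k v = 0 for every generalised eigenvector v of λ).

  λ = -2: largest Jordan block has size 3, contributing (x + 2)^3

So m_A(x) = (x + 2)^3 = x^3 + 6*x^2 + 12*x + 8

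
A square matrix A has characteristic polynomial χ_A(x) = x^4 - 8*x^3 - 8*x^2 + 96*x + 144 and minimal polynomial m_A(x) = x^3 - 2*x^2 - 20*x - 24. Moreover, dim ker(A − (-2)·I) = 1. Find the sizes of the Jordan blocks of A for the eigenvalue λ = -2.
Block sizes for λ = -2: [2]

Step 1 — from the characteristic polynomial, algebraic multiplicity of λ = -2 is 2. From dim ker(A − (-2)·I) = 1, there are exactly 1 Jordan blocks for λ = -2.
Step 2 — from the minimal polynomial, the factor (x + 2)^2 tells us the largest block for λ = -2 has size 2.
Step 3 — with total size 2, 1 blocks, and largest block 2, the block sizes (in nonincreasing order) are [2].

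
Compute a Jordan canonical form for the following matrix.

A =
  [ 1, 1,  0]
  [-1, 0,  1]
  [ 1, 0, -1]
J_3(0)

The characteristic polynomial is
  det(x·I − A) = x^3

Eigenvalues and multiplicities (the geometric multiplicity of λ is n − rank(A − λI), which equals the number of Jordan blocks for λ):
  λ = 0: algebraic multiplicity = 3, geometric multiplicity = 1

Determining the block sizes for each eigenvalue:
  λ = 0: one block (gm = 1), so the single block has size am = 3 → block sizes [3]

Assembling the blocks gives a Jordan form
J =
  [0, 1, 0]
  [0, 0, 1]
  [0, 0, 0]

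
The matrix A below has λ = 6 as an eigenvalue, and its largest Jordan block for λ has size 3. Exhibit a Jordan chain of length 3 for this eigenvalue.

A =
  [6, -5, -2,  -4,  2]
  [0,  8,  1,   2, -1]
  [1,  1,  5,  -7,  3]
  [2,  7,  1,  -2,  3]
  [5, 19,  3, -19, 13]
A Jordan chain for λ = 6 of length 3:
v_1 = (-2, 0, 4, 6, 16)ᵀ
v_2 = (-5, 2, 1, 7, 19)ᵀ
v_3 = (0, 1, 0, 0, 0)ᵀ

Let N = A − (6)·I. We want v_3 with N^3 v_3 = 0 but N^2 v_3 ≠ 0; then v_{j-1} := N · v_j for j = 3, …, 2.

Pick v_3 = (0, 1, 0, 0, 0)ᵀ.
Then v_2 = N · v_3 = (-5, 2, 1, 7, 19)ᵀ.
Then v_1 = N · v_2 = (-2, 0, 4, 6, 16)ᵀ.

Sanity check: (A − (6)·I) v_1 = (0, 0, 0, 0, 0)ᵀ = 0. ✓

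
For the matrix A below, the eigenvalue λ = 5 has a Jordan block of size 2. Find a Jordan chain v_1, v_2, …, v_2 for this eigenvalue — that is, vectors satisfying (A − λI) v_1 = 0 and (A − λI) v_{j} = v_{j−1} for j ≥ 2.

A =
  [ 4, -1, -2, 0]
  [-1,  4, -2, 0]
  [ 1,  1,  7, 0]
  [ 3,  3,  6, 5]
A Jordan chain for λ = 5 of length 2:
v_1 = (-1, -1, 1, 3)ᵀ
v_2 = (1, 0, 0, 0)ᵀ

Let N = A − (5)·I. We want v_2 with N^2 v_2 = 0 but N^1 v_2 ≠ 0; then v_{j-1} := N · v_j for j = 2, …, 2.

Pick v_2 = (1, 0, 0, 0)ᵀ.
Then v_1 = N · v_2 = (-1, -1, 1, 3)ᵀ.

Sanity check: (A − (5)·I) v_1 = (0, 0, 0, 0)ᵀ = 0. ✓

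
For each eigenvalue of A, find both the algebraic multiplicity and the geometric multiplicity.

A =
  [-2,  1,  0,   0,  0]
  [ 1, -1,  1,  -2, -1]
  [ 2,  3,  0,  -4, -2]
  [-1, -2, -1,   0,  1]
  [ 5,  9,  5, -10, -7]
λ = -2: alg = 5, geom = 3

Step 1 — factor the characteristic polynomial to read off the algebraic multiplicities:
  χ_A(x) = (x + 2)^5

Step 2 — compute geometric multiplicities via the rank-nullity identity g(λ) = n − rank(A − λI):
  rank(A − (-2)·I) = 2, so dim ker(A − (-2)·I) = n − 2 = 3

Summary:
  λ = -2: algebraic multiplicity = 5, geometric multiplicity = 3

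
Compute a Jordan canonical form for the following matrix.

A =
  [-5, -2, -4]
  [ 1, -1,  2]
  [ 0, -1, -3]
J_3(-3)

The characteristic polynomial is
  det(x·I − A) = x^3 + 9*x^2 + 27*x + 27 = (x + 3)^3

Eigenvalues and multiplicities (the geometric multiplicity of λ is n − rank(A − λI), which equals the number of Jordan blocks for λ):
  λ = -3: algebraic multiplicity = 3, geometric multiplicity = 1

Determining the block sizes for each eigenvalue:
  λ = -3: one block (gm = 1), so the single block has size am = 3 → block sizes [3]

Assembling the blocks gives a Jordan form
J =
  [-3,  1,  0]
  [ 0, -3,  1]
  [ 0,  0, -3]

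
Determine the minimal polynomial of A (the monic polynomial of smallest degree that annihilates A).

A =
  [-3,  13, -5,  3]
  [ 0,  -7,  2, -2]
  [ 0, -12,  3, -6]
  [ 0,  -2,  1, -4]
x^3 + 8*x^2 + 21*x + 18

The characteristic polynomial is χ_A(x) = (x + 2)*(x + 3)^3, so the eigenvalues are known. The minimal polynomial is
  m_A(x) = Π_λ (x − λ)^{k_λ}
where k_λ is the size of the *largest* Jordan block for λ (equivalently, the smallest k with (A − λI)^k v = 0 for every generalised eigenvector v of λ).

  λ = -3: largest Jordan block has size 2, contributing (x + 3)^2
  λ = -2: largest Jordan block has size 1, contributing (x + 2)

So m_A(x) = (x + 2)*(x + 3)^2 = x^3 + 8*x^2 + 21*x + 18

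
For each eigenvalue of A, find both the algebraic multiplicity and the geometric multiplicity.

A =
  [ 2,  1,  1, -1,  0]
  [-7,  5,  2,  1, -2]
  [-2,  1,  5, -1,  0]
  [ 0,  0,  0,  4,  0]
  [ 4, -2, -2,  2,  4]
λ = 4: alg = 5, geom = 3

Step 1 — factor the characteristic polynomial to read off the algebraic multiplicities:
  χ_A(x) = (x - 4)^5

Step 2 — compute geometric multiplicities via the rank-nullity identity g(λ) = n − rank(A − λI):
  rank(A − (4)·I) = 2, so dim ker(A − (4)·I) = n − 2 = 3

Summary:
  λ = 4: algebraic multiplicity = 5, geometric multiplicity = 3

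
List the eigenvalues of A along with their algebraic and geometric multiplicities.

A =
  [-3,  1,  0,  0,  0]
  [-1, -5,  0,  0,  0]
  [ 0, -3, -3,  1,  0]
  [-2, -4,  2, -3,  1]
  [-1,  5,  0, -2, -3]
λ = -4: alg = 2, geom = 1; λ = -3: alg = 3, geom = 1

Step 1 — factor the characteristic polynomial to read off the algebraic multiplicities:
  χ_A(x) = (x + 3)^3*(x + 4)^2

Step 2 — compute geometric multiplicities via the rank-nullity identity g(λ) = n − rank(A − λI):
  rank(A − (-4)·I) = 4, so dim ker(A − (-4)·I) = n − 4 = 1
  rank(A − (-3)·I) = 4, so dim ker(A − (-3)·I) = n − 4 = 1

Summary:
  λ = -4: algebraic multiplicity = 2, geometric multiplicity = 1
  λ = -3: algebraic multiplicity = 3, geometric multiplicity = 1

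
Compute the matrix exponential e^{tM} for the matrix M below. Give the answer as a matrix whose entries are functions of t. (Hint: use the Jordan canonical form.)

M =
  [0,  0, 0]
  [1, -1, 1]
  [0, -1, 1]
e^{tM} =
  [1, 0, 0]
  [-t^2/2 + t, 1 - t, t]
  [-t^2/2, -t, t + 1]

Strategy: write M = P · J · P⁻¹ where J is a Jordan canonical form, so e^{tM} = P · e^{tJ} · P⁻¹, and e^{tJ} can be computed block-by-block.

M has Jordan form
J =
  [0, 1, 0]
  [0, 0, 1]
  [0, 0, 0]
(up to reordering of blocks).

Per-block formulas:
  For a 3×3 Jordan block J_3(0): exp(t · J_3(0)) = e^(0t)·(I + t·N + (t^2/2)·N^2), where N is the 3×3 nilpotent shift.

After assembling e^{tJ} and conjugating by P, we get:

e^{tM} =
  [1, 0, 0]
  [-t^2/2 + t, 1 - t, t]
  [-t^2/2, -t, t + 1]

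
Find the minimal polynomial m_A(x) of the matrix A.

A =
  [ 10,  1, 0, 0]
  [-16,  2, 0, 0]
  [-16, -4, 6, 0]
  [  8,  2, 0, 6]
x^2 - 12*x + 36

The characteristic polynomial is χ_A(x) = (x - 6)^4, so the eigenvalues are known. The minimal polynomial is
  m_A(x) = Π_λ (x − λ)^{k_λ}
where k_λ is the size of the *largest* Jordan block for λ (equivalently, the smallest k with (A − λI)^k v = 0 for every generalised eigenvector v of λ).

  λ = 6: largest Jordan block has size 2, contributing (x − 6)^2

So m_A(x) = (x - 6)^2 = x^2 - 12*x + 36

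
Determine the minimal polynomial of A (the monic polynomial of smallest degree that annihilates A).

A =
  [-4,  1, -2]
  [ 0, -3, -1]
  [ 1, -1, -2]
x^3 + 9*x^2 + 27*x + 27

The characteristic polynomial is χ_A(x) = (x + 3)^3, so the eigenvalues are known. The minimal polynomial is
  m_A(x) = Π_λ (x − λ)^{k_λ}
where k_λ is the size of the *largest* Jordan block for λ (equivalently, the smallest k with (A − λI)^k v = 0 for every generalised eigenvector v of λ).

  λ = -3: largest Jordan block has size 3, contributing (x + 3)^3

So m_A(x) = (x + 3)^3 = x^3 + 9*x^2 + 27*x + 27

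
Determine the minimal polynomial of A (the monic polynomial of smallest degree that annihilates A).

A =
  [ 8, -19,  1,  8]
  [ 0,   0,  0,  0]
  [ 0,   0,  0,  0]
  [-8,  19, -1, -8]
x^2

The characteristic polynomial is χ_A(x) = x^4, so the eigenvalues are known. The minimal polynomial is
  m_A(x) = Π_λ (x − λ)^{k_λ}
where k_λ is the size of the *largest* Jordan block for λ (equivalently, the smallest k with (A − λI)^k v = 0 for every generalised eigenvector v of λ).

  λ = 0: largest Jordan block has size 2, contributing (x − 0)^2

So m_A(x) = x^2 = x^2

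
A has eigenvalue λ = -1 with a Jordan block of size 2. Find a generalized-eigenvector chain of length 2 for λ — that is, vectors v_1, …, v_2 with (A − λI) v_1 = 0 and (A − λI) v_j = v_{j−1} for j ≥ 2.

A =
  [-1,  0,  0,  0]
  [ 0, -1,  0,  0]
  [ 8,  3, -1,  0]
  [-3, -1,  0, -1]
A Jordan chain for λ = -1 of length 2:
v_1 = (0, 0, 8, -3)ᵀ
v_2 = (1, 0, 0, 0)ᵀ

Let N = A − (-1)·I. We want v_2 with N^2 v_2 = 0 but N^1 v_2 ≠ 0; then v_{j-1} := N · v_j for j = 2, …, 2.

Pick v_2 = (1, 0, 0, 0)ᵀ.
Then v_1 = N · v_2 = (0, 0, 8, -3)ᵀ.

Sanity check: (A − (-1)·I) v_1 = (0, 0, 0, 0)ᵀ = 0. ✓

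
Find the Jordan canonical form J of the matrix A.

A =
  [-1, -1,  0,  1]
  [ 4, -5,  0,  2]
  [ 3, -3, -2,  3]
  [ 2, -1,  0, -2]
J_1(-3) ⊕ J_1(-3) ⊕ J_1(-2) ⊕ J_1(-2)

The characteristic polynomial is
  det(x·I − A) = x^4 + 10*x^3 + 37*x^2 + 60*x + 36 = (x + 2)^2*(x + 3)^2

Eigenvalues and multiplicities (the geometric multiplicity of λ is n − rank(A − λI), which equals the number of Jordan blocks for λ):
  λ = -3: algebraic multiplicity = 2, geometric multiplicity = 2
  λ = -2: algebraic multiplicity = 2, geometric multiplicity = 2

Determining the block sizes for each eigenvalue:
  λ = -3: gm = am = 2, so every block has size 1 → block sizes [1, 1]
  λ = -2: gm = am = 2, so every block has size 1 → block sizes [1, 1]

Assembling the blocks gives a Jordan form
J =
  [-3,  0,  0,  0]
  [ 0, -3,  0,  0]
  [ 0,  0, -2,  0]
  [ 0,  0,  0, -2]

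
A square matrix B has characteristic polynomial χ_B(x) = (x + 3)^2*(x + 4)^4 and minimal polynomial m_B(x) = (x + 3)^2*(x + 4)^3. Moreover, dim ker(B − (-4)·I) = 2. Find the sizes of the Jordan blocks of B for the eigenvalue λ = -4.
Block sizes for λ = -4: [3, 1]

Step 1 — from the characteristic polynomial, algebraic multiplicity of λ = -4 is 4. From dim ker(B − (-4)·I) = 2, there are exactly 2 Jordan blocks for λ = -4.
Step 2 — from the minimal polynomial, the factor (x + 4)^3 tells us the largest block for λ = -4 has size 3.
Step 3 — with total size 4, 2 blocks, and largest block 3, the block sizes (in nonincreasing order) are [3, 1].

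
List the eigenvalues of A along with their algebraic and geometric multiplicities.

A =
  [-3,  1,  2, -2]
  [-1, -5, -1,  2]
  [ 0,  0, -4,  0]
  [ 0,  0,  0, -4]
λ = -4: alg = 4, geom = 2

Step 1 — factor the characteristic polynomial to read off the algebraic multiplicities:
  χ_A(x) = (x + 4)^4

Step 2 — compute geometric multiplicities via the rank-nullity identity g(λ) = n − rank(A − λI):
  rank(A − (-4)·I) = 2, so dim ker(A − (-4)·I) = n − 2 = 2

Summary:
  λ = -4: algebraic multiplicity = 4, geometric multiplicity = 2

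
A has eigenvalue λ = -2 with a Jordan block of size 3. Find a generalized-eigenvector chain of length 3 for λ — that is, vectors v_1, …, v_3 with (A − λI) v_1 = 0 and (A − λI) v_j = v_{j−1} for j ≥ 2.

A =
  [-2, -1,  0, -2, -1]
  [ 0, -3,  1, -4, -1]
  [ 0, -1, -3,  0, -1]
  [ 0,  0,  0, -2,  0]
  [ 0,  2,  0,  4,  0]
A Jordan chain for λ = -2 of length 3:
v_1 = (-1, -2, 0, 0, 2)ᵀ
v_2 = (-1, -1, -1, 0, 2)ᵀ
v_3 = (0, 1, 0, 0, 0)ᵀ

Let N = A − (-2)·I. We want v_3 with N^3 v_3 = 0 but N^2 v_3 ≠ 0; then v_{j-1} := N · v_j for j = 3, …, 2.

Pick v_3 = (0, 1, 0, 0, 0)ᵀ.
Then v_2 = N · v_3 = (-1, -1, -1, 0, 2)ᵀ.
Then v_1 = N · v_2 = (-1, -2, 0, 0, 2)ᵀ.

Sanity check: (A − (-2)·I) v_1 = (0, 0, 0, 0, 0)ᵀ = 0. ✓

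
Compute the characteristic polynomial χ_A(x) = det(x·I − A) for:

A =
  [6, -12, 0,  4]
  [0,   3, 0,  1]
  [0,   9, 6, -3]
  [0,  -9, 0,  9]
x^4 - 24*x^3 + 216*x^2 - 864*x + 1296

Expanding det(x·I − A) (e.g. by cofactor expansion or by noting that A is similar to its Jordan form J, which has the same characteristic polynomial as A) gives
  χ_A(x) = x^4 - 24*x^3 + 216*x^2 - 864*x + 1296
which factors as (x - 6)^4. The eigenvalues (with algebraic multiplicities) are λ = 6 with multiplicity 4.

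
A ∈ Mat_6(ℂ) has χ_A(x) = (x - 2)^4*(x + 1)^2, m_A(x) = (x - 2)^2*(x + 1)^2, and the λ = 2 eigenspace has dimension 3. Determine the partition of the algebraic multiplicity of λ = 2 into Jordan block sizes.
Block sizes for λ = 2: [2, 1, 1]

Step 1 — from the characteristic polynomial, algebraic multiplicity of λ = 2 is 4. From dim ker(A − (2)·I) = 3, there are exactly 3 Jordan blocks for λ = 2.
Step 2 — from the minimal polynomial, the factor (x − 2)^2 tells us the largest block for λ = 2 has size 2.
Step 3 — with total size 4, 3 blocks, and largest block 2, the block sizes (in nonincreasing order) are [2, 1, 1].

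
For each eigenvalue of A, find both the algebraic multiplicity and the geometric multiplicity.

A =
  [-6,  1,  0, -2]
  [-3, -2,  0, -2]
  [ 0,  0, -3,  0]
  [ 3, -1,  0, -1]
λ = -3: alg = 4, geom = 3

Step 1 — factor the characteristic polynomial to read off the algebraic multiplicities:
  χ_A(x) = (x + 3)^4

Step 2 — compute geometric multiplicities via the rank-nullity identity g(λ) = n − rank(A − λI):
  rank(A − (-3)·I) = 1, so dim ker(A − (-3)·I) = n − 1 = 3

Summary:
  λ = -3: algebraic multiplicity = 4, geometric multiplicity = 3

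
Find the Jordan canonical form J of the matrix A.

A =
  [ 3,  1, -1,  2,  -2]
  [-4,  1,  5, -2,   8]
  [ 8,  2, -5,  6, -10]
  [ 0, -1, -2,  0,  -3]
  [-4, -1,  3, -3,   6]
J_3(1) ⊕ J_2(1)

The characteristic polynomial is
  det(x·I − A) = x^5 - 5*x^4 + 10*x^3 - 10*x^2 + 5*x - 1 = (x - 1)^5

Eigenvalues and multiplicities (the geometric multiplicity of λ is n − rank(A − λI), which equals the number of Jordan blocks for λ):
  λ = 1: algebraic multiplicity = 5, geometric multiplicity = 2

Determining the block sizes for each eigenvalue:
  λ = 1: with am = 5 and gm = 2, the partition is not yet determined (e.g. several partitions of 5 into 2 parts exist). Let N = A − (1)·I. Computing rank(N^1) = 3, rank(N^2) = 1, rank(N^3) = 0; the number of blocks of size ≥ j is rank(N^{j−1}) − rank(N^j), giving [2, 2, 1]. So we have 1 block(s) of size 3, 1 block(s) of size 2 → block sizes [3, 2]

Assembling the blocks gives a Jordan form
J =
  [1, 1, 0, 0, 0]
  [0, 1, 1, 0, 0]
  [0, 0, 1, 0, 0]
  [0, 0, 0, 1, 1]
  [0, 0, 0, 0, 1]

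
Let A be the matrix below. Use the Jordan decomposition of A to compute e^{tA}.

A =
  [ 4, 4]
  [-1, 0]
e^{tA} =
  [2*t*exp(2*t) + exp(2*t), 4*t*exp(2*t)]
  [-t*exp(2*t), -2*t*exp(2*t) + exp(2*t)]

Strategy: write A = P · J · P⁻¹ where J is a Jordan canonical form, so e^{tA} = P · e^{tJ} · P⁻¹, and e^{tJ} can be computed block-by-block.

A has Jordan form
J =
  [2, 1]
  [0, 2]
(up to reordering of blocks).

Per-block formulas:
  For a 2×2 Jordan block J_2(2): exp(t · J_2(2)) = e^(2t)·(I + t·N), where N is the 2×2 nilpotent shift.

After assembling e^{tJ} and conjugating by P, we get:

e^{tA} =
  [2*t*exp(2*t) + exp(2*t), 4*t*exp(2*t)]
  [-t*exp(2*t), -2*t*exp(2*t) + exp(2*t)]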